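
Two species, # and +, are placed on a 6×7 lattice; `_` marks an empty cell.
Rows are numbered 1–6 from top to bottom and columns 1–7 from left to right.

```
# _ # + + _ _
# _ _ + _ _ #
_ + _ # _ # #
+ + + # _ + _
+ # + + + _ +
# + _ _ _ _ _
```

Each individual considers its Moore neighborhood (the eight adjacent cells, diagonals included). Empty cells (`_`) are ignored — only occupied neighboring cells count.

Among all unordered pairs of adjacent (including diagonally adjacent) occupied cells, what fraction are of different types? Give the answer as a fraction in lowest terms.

19/44

Scan each occupied cell's neighbors to the right and below (and the two forward diagonals) so each pair is counted once.
Row 1: #(1,1)–#(2,1)= #(1,3)–+(1,4)≠ #(1,3)–+(2,4)≠ +(1,4)–+(1,5)= +(1,4)–+(2,4)= +(1,5)–+(2,4)=  → 2/6 unlike.
Row 2: #(2,1)–+(3,2)≠ +(2,4)–#(3,4)≠ #(2,7)–#(3,7)= #(2,7)–#(3,6)=  → 2/4 unlike.
Row 3: +(3,2)–+(4,2)= +(3,2)–+(4,3)= +(3,2)–+(4,1)= #(3,4)–#(4,4)= #(3,4)–+(4,3)≠ #(3,6)–#(3,7)= #(3,6)–+(4,6)≠ #(3,7)–+(4,6)≠  → 3/8 unlike.
Row 4: +(4,1)–+(4,2)= +(4,1)–+(5,1)= +(4,1)–#(5,2)≠ +(4,2)–+(4,3)= +(4,2)–#(5,2)≠ +(4,2)–+(5,3)= +(4,2)–+(5,1)= +(4,3)–#(4,4)≠ +(4,3)–+(5,3)= +(4,3)–+(5,4)= +(4,3)–#(5,2)≠ #(4,4)–+(5,4)≠ #(4,4)–+(5,5)≠ #(4,4)–+(5,3)≠ +(4,6)–+(5,7)= +(4,6)–+(5,5)=  → 7/16 unlike.
Row 5: +(5,1)–#(5,2)≠ +(5,1)–#(6,1)≠ +(5,1)–+(6,2)= #(5,2)–+(5,3)≠ #(5,2)–+(6,2)≠ #(5,2)–#(6,1)= +(5,3)–+(5,4)= +(5,3)–+(6,2)= +(5,4)–+(5,5)=  → 4/9 unlike.
Row 6: #(6,1)–+(6,2)≠  → 1/1 unlike.
Total adjacent occupied pairs: 44; unlike-type pairs: 19.
19/44 is already in lowest terms.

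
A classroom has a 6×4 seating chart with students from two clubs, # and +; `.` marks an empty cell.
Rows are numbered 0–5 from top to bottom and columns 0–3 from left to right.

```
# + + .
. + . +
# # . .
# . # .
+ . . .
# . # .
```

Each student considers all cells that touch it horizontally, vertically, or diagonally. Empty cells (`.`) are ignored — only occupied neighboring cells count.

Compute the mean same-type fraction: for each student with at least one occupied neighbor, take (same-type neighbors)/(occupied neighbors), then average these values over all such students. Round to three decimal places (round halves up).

0.559

Row 0: (0,0)# 0/2 · (0,1)+ 2/3 · (0,2)+ 3/3
Row 1: (1,1)+ 2/5 · (1,3)+ 1/1
Row 2: (2,0)# 2/3 · (2,1)# 3/4
Row 3: (3,0)# 2/3 · (3,2)# 1/1
Row 4: (4,0)+ 0/2
Row 5: (5,0)# 0/1 · (5,2)# — no occupied neighbors
Sum over 11 students: 0/2 + 2/3 + 3/3 + 2/5 + 1/1 + 2/3 + 3/4 + 2/3 + 1/1 + 0/2 + 0/1 = 123/20; mean = 123/20 ÷ 11 = 123/220 = 0.559090… → 0.559.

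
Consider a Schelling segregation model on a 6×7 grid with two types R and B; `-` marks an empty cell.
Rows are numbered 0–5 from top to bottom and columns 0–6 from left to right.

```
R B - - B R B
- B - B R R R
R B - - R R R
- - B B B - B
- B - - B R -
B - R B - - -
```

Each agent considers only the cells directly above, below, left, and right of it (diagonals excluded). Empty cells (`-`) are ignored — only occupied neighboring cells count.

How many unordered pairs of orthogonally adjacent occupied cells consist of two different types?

11

Scan each occupied cell's neighbors to the right and below so each pair is counted once.
Row 0: R(0,0)–B(0,1)≠ B(0,1)–B(1,1)= B(0,4)–R(0,5)≠ B(0,4)–R(1,4)≠ R(0,5)–B(0,6)≠ R(0,5)–R(1,5)= B(0,6)–R(1,6)≠  → 5/7 unlike.
Row 1: B(1,1)–B(2,1)= B(1,3)–R(1,4)≠ R(1,4)–R(1,5)= R(1,4)–R(2,4)= R(1,5)–R(1,6)= R(1,5)–R(2,5)= R(1,6)–R(2,6)=  → 1/7 unlike.
Row 2: R(2,0)–B(2,1)≠ R(2,4)–R(2,5)= R(2,4)–B(3,4)≠ R(2,5)–R(2,6)= R(2,6)–B(3,6)≠  → 3/5 unlike.
Row 3: B(3,2)–B(3,3)= B(3,3)–B(3,4)= B(3,4)–B(4,4)=  → 0/3 unlike.
Row 4: B(4,4)–R(4,5)≠  → 1/1 unlike.
Row 5: R(5,2)–B(5,3)≠  → 1/1 unlike.
Total adjacent occupied pairs: 24; unlike-type pairs: 11.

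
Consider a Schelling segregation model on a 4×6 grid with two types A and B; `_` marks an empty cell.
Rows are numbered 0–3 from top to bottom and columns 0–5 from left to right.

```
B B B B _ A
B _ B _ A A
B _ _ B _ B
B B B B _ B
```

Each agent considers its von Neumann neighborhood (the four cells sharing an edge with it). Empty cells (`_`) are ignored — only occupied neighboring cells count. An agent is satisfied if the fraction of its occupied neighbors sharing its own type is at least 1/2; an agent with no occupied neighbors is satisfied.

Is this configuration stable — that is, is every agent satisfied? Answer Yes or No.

Yes

Row 0: (0,0)B 2/2 satisfied · (0,1)B 2/2 satisfied · (0,2)B 3/3 satisfied · (0,3)B 1/1 satisfied · (0,5)A 1/1 satisfied
Row 1: (1,0)B 2/2 satisfied · (1,2)B 1/1 satisfied · (1,4)A 1/1 satisfied · (1,5)A 2/3 satisfied
Row 2: (2,0)B 2/2 satisfied · (2,3)B 1/1 satisfied · (2,5)B 1/2 satisfied
Row 3: (3,0)B 2/2 satisfied · (3,1)B 2/2 satisfied · (3,2)B 2/2 satisfied · (3,3)B 2/2 satisfied · (3,5)B 1/1 satisfied
All meet the threshold, so the configuration is stable.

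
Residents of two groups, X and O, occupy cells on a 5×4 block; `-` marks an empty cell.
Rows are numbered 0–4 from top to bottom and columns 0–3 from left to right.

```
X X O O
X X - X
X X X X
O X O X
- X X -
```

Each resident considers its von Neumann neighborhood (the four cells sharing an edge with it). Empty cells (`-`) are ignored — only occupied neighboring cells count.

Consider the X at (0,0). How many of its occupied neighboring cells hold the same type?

2

Occupied neighbors of (0,0): (1,0)=X, (0,1)=X.
Same type (X): 2 of 2.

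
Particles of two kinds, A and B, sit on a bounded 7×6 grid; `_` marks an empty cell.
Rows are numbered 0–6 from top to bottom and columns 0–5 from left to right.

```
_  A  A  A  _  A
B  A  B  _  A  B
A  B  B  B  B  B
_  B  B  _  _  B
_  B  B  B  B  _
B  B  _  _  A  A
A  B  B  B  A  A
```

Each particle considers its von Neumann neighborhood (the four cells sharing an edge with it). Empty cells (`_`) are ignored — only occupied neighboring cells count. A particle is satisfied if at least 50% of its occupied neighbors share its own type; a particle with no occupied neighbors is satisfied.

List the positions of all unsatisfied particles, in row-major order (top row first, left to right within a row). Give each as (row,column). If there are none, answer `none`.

Row 0: (0,1)A 2/2 satisfied · (0,2)A 2/3 satisfied · (0,3)A 1/1 satisfied · (0,5)A 0/1 not
Row 1: (1,0)B 0/2 not · (1,1)A 1/4 not · (1,2)B 1/3 not · (1,4)A 0/2 not · (1,5)B 1/3 not
Row 2: (2,0)A 0/2 not · (2,1)B 2/4 satisfied · (2,2)B 4/4 satisfied · (2,3)B 2/2 satisfied · (2,4)B 2/3 satisfied · (2,5)B 3/3 satisfied
Row 3: (3,1)B 3/3 satisfied · (3,2)B 3/3 satisfied · (3,5)B 1/1 satisfied
Row 4: (4,1)B 3/3 satisfied · (4,2)B 3/3 satisfied · (4,3)B 2/2 satisfied · (4,4)B 1/2 satisfied
Row 5: (5,0)B 1/2 satisfied · (5,1)B 3/3 satisfied · (5,4)A 2/3 satisfied · (5,5)A 2/2 satisfied
Row 6: (6,0)A 0/2 not · (6,1)B 2/3 satisfied · (6,2)B 2/2 satisfied · (6,3)B 1/2 satisfied · (6,4)A 2/3 satisfied · (6,5)A 2/2 satisfied

(0,5), (1,0), (1,1), (1,2), (1,4), (1,5), (2,0), (6,0)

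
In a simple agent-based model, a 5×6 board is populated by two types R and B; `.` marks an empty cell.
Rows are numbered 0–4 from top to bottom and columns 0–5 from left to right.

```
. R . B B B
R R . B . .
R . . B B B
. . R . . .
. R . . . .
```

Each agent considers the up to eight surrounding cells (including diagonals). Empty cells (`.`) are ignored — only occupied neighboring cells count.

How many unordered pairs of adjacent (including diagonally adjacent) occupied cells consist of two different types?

Scan each occupied cell's neighbors to the right and below (and the two forward diagonals) so each pair is counted once.
From row 0: 0 unlike of 6 pairs (running 0/6).
From row 1: 0 unlike of 5 pairs (running 0/11).
From row 2: 1 unlike of 3 pairs (running 1/14).
From row 3: 0 unlike of 1 pairs (running 1/15).
Total adjacent occupied pairs: 15; unlike-type pairs: 1.

1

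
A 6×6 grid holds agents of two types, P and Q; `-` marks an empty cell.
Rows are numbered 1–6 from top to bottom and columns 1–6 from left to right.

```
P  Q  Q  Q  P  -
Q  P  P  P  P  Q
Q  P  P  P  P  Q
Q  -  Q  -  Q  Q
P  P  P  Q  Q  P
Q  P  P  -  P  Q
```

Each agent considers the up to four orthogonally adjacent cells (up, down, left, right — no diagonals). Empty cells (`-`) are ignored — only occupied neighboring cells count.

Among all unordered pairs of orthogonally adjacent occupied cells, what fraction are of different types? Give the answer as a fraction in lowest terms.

Scan each occupied cell's neighbors to the right and below so each pair is counted once.
From row 1: 6 unlike of 9 pairs (running 6/9).
From row 2: 2 unlike of 11 pairs (running 8/20).
From row 3: 4 unlike of 9 pairs (running 12/29).
From row 4: 3 unlike of 5 pairs (running 15/34).
From row 5: 5 unlike of 10 pairs (running 20/44).
From row 6: 2 unlike of 3 pairs (running 22/47).
Total adjacent occupied pairs: 47; unlike-type pairs: 22.
22/47 is already in lowest terms.

22/47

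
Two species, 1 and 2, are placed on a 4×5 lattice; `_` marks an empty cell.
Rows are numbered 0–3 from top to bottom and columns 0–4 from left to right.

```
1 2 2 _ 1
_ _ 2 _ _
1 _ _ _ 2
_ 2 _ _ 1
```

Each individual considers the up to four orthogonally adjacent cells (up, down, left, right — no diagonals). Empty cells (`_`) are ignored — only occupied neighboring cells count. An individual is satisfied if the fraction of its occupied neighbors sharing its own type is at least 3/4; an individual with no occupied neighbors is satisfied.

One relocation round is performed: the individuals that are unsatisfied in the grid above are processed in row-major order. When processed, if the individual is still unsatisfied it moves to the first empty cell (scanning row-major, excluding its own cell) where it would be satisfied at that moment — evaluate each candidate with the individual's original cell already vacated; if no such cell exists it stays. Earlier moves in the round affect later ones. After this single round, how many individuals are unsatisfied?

Initially unsatisfied (in order): (0,0), (0,1), (2,4), (3,4).
  (0,0) → (1,0).
  (0,1): now satisfied by earlier moves; stays.
  (2,4) → (1,3).
  (3,4): now satisfied by earlier moves; stays.
Resulting grid:
_ 2 2 _ 1
1 _ 2 2 _
1 _ _ _ _
_ 2 _ _ 1
All satisfied now.

0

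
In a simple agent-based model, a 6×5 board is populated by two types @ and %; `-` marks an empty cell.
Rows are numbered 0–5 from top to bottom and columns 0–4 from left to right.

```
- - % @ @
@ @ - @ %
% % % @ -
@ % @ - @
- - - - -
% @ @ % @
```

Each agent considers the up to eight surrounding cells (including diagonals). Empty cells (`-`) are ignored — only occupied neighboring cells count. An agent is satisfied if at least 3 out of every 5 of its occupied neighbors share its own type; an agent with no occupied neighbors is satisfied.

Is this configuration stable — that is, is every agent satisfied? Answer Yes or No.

No

Row 0: (0,2)% 0/3 unhappy · (0,3)@ 2/4 unhappy · (0,4)@ 2/3 ok
Row 1: (1,0)@ 1/3 unhappy · (1,1)@ 1/5 unhappy · (1,3)@ 3/6 unhappy · (1,4)% 0/4 unhappy
Row 2: (2,0)% 2/5 unhappy · (2,1)% 3/7 unhappy · (2,2)% 2/6 unhappy · (2,3)@ 3/5 ok
Row 3: (3,0)@ 0/3 unhappy · (3,1)% 3/5 ok · (3,2)@ 1/4 unhappy · (3,4)@ 1/1 ok
Row 5: (5,0)% 0/1 unhappy · (5,1)@ 1/2 unhappy · (5,2)@ 1/2 unhappy · (5,3)% 0/2 unhappy · (5,4)@ 0/1 unhappy
For instance (0,2) has only 0/3 same-type neighbors, below 3/5.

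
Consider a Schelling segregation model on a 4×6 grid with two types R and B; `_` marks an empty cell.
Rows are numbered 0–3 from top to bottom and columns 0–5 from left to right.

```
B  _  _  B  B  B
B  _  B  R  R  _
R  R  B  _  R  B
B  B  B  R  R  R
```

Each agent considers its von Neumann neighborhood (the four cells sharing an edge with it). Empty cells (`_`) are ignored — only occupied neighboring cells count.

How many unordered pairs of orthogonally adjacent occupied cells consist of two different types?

Scan each occupied cell's neighbors to the right and below so each pair is counted once.
Row 0: B(0,0)–B(1,0)= B(0,3)–B(0,4)= B(0,3)–R(1,3)≠ B(0,4)–B(0,5)= B(0,4)–R(1,4)≠  → 2/5 unlike.
Row 1: B(1,0)–R(2,0)≠ B(1,2)–R(1,3)≠ B(1,2)–B(2,2)= R(1,3)–R(1,4)= R(1,4)–R(2,4)=  → 2/5 unlike.
Row 2: R(2,0)–R(2,1)= R(2,0)–B(3,0)≠ R(2,1)–B(2,2)≠ R(2,1)–B(3,1)≠ B(2,2)–B(3,2)= R(2,4)–B(2,5)≠ R(2,4)–R(3,4)= B(2,5)–R(3,5)≠  → 5/8 unlike.
Row 3: B(3,0)–B(3,1)= B(3,1)–B(3,2)= B(3,2)–R(3,3)≠ R(3,3)–R(3,4)= R(3,4)–R(3,5)=  → 1/5 unlike.
Total adjacent occupied pairs: 23; unlike-type pairs: 10.

10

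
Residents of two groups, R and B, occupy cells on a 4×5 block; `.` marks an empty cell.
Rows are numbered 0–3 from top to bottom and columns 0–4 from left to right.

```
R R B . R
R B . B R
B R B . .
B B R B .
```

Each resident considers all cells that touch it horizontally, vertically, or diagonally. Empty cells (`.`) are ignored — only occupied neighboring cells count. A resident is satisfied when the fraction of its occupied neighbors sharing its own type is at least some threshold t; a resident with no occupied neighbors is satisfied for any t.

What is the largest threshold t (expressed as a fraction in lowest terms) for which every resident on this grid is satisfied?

1/4

Row 0: (0,0)R 2/3 · (0,1)R 2/4 · (0,2)B 2/3 · (0,4)R 1/2
Row 1: (1,0)R 3/5 · (1,1)B 3/7 · (1,3)B 2/4 · (1,4)R 1/2
Row 2: (2,0)B 3/5 · (2,1)R 2/7 · (2,2)B 4/6
Row 3: (3,0)B 2/3 · (3,1)B 3/5 · (3,2)R 1/4 · (3,3)B 1/2
The smallest same-type fraction is 1/4 at (3,2), which reduces to 1/4. Any threshold above that leaves this resident unsatisfied.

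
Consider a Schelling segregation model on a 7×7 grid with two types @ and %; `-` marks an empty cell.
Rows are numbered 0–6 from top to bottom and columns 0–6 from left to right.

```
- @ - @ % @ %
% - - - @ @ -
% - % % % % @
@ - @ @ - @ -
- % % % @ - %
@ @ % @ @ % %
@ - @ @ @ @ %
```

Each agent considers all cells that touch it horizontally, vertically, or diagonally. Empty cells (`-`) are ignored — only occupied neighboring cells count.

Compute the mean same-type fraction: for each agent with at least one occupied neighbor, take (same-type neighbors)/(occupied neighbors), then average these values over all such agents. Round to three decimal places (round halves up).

0.460

Row 0: (0,1)@ 0/1 · (0,3)@ 1/2 · (0,4)% 0/4 · (0,5)@ 2/4 · (0,6)% 0/2
Row 1: (1,0)% 1/2 · (1,4)@ 3/7 · (1,5)@ 3/7
Row 2: (2,0)% 1/2 · (2,2)% 1/3 · (2,3)% 2/5 · (2,4)% 2/6 · (2,5)% 1/5 · (2,6)@ 2/3
Row 3: (3,0)@ 0/2 · (3,2)@ 1/6 · (3,3)@ 2/7 · (3,5)@ 2/5
Row 4: (4,1)% 2/6 · (4,2)% 3/7 · (4,3)% 2/7 · (4,4)@ 4/6 · (4,6)% 2/3
Row 5: (5,0)@ 2/3 · (5,1)@ 3/6 · (5,2)% 3/7 · (5,3)@ 5/8 · (5,4)@ 5/7 · (5,5)% 3/7 · (5,6)% 3/4
Row 6: (6,0)@ 2/2 · (6,2)@ 3/4 · (6,3)@ 4/5 · (6,4)@ 4/5 · (6,5)@ 2/5 · (6,6)% 2/3
Sum over 36 agents: 0/1 + 1/2 + 0/4 + 2/4 + 0/2 + 1/2 + 3/7 + 3/7 + 1/2 + 1/3 + 2/5 + 2/6 + 1/5 + 2/3 + 0/2 + 1/6 + 2/7 + 2/5 + 2/6 + 3/7 + 2/7 + 4/6 + 2/3 + 2/3 + 3/6 + 3/7 + 5/8 + 5/7 + 3/7 + 3/4 + 2/2 + 3/4 + 4/5 + 4/5 + 2/5 + 2/3 = 927/56; mean = 927/56 ÷ 36 = 103/224 = 0.459821… → 0.460.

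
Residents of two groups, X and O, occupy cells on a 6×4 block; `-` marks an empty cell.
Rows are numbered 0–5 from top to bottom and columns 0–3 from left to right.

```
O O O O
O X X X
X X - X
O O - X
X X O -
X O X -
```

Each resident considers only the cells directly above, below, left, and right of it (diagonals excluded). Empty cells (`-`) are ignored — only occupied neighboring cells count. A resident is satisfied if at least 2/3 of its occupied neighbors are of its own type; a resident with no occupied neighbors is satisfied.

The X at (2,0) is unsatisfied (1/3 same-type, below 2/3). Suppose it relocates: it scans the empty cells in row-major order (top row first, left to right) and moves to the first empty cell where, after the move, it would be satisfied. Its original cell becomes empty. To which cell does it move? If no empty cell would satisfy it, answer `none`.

(2,2)

Vacating (2,0). Empty cells in order:
  (2,2): 3/3 same-type → satisfied — stop here.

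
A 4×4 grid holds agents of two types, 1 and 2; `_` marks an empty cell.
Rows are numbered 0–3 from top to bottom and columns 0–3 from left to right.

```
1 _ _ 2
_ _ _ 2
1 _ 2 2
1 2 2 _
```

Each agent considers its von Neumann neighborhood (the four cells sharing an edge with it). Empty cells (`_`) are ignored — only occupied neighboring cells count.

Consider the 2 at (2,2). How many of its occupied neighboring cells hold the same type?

Occupied neighbors of (2,2): (3,2)=2, (2,3)=2.
Same type (2): 2 of 2.

2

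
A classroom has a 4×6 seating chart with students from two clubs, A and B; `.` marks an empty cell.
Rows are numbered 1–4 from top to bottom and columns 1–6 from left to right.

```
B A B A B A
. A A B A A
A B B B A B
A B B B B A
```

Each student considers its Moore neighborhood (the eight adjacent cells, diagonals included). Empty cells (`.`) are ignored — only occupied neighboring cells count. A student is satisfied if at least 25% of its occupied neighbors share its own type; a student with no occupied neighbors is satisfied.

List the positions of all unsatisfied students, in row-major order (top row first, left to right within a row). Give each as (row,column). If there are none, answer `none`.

(1,1)B 0/2 not
(1,2)A 2/4 satisfied
(1,3)B 1/5 not
(1,4)A 2/5 satisfied
(1,5)B 1/5 not
(1,6)A 2/3 satisfied
(2,2)A 3/7 satisfied
(2,3)A 3/8 satisfied
(2,4)B 4/8 satisfied
(2,5)A 4/8 satisfied
(2,6)A 3/5 satisfied
(3,1)A 2/4 satisfied
(3,2)B 3/7 satisfied
(3,3)B 6/8 satisfied
(3,4)B 5/8 satisfied
(3,5)A 3/8 satisfied
(3,6)B 1/5 not
(4,1)A 1/3 satisfied
(4,2)B 3/5 satisfied
(4,3)B 5/5 satisfied
(4,4)B 4/5 satisfied
(4,5)B 3/5 satisfied
(4,6)A 1/3 satisfied

(1,1), (1,3), (1,5), (3,6)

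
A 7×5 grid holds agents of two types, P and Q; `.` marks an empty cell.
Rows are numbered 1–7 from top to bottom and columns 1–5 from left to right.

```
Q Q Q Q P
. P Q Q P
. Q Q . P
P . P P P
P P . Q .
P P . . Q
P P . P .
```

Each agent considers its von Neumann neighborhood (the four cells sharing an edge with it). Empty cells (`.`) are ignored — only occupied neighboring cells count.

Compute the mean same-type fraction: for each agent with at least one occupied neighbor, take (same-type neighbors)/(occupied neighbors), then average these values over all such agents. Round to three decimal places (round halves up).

0.750

Row 1: (1,1)Q 1/1 · (1,2)Q 2/3 · (1,3)Q 3/3 · (1,4)Q 2/3 · (1,5)P 1/2
Row 2: (2,2)P 0/3 · (2,3)Q 3/4 · (2,4)Q 2/3 · (2,5)P 2/3
Row 3: (3,2)Q 1/2 · (3,3)Q 2/3 · (3,5)P 2/2
Row 4: (4,1)P 1/1 · (4,3)P 1/2 · (4,4)P 2/3 · (4,5)P 2/2
Row 5: (5,1)P 3/3 · (5,2)P 2/2 · (5,4)Q 0/1
Row 6: (6,1)P 3/3 · (6,2)P 3/3 · (6,5)Q — no occupied neighbors
Row 7: (7,1)P 2/2 · (7,2)P 2/2 · (7,4)P — no occupied neighbors
Sum over 23 agents: 1/1 + 2/3 + 3/3 + 2/3 + 1/2 + 0/3 + 3/4 + 2/3 + 2/3 + 1/2 + 2/3 + 2/2 + 1/1 + 1/2 + 2/3 + 2/2 + 3/3 + 2/2 + 0/1 + 3/3 + 3/3 + 2/2 + 2/2 = 69/4; mean = 69/4 ÷ 23 = 3/4 = 0.75 → 0.750.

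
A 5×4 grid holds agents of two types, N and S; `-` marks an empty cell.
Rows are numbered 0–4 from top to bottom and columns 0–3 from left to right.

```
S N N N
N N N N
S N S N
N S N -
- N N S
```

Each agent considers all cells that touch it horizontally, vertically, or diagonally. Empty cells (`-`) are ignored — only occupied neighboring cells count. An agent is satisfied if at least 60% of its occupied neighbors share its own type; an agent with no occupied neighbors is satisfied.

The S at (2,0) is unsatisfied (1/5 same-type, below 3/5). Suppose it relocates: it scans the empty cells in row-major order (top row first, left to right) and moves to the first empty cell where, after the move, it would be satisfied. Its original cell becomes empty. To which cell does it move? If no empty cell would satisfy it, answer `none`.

Vacating (2,0). Empty cells in order:
  (3,3): 2/5 same-type → still unsatisfied.
  (4,0): 1/3 same-type → still unsatisfied.

none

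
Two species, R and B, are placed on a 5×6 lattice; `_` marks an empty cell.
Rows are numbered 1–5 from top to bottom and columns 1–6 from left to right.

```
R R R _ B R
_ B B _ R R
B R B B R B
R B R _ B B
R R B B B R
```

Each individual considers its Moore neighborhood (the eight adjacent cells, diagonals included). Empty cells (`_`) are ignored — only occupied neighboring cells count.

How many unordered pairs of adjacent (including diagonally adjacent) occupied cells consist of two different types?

33

Scan each occupied cell's neighbors to the right and below (and the two forward diagonals) so each pair is counted once.
Row 1: R(1,1)–R(1,2)= R(1,1)–B(2,2)≠ R(1,2)–R(1,3)= R(1,2)–B(2,2)≠ R(1,2)–B(2,3)≠ R(1,3)–B(2,3)≠ R(1,3)–B(2,2)≠ B(1,5)–R(1,6)≠ B(1,5)–R(2,5)≠ B(1,5)–R(2,6)≠ R(1,6)–R(2,6)= R(1,6)–R(2,5)=  → 8/12 unlike.
Row 2: B(2,2)–B(2,3)= B(2,2)–R(3,2)≠ B(2,2)–B(3,3)= B(2,2)–B(3,1)= B(2,3)–B(3,3)= B(2,3)–B(3,4)= B(2,3)–R(3,2)≠ R(2,5)–R(2,6)= R(2,5)–R(3,5)= R(2,5)–B(3,6)≠ R(2,5)–B(3,4)≠ R(2,6)–B(3,6)≠ R(2,6)–R(3,5)=  → 5/13 unlike.
Row 3: B(3,1)–R(3,2)≠ B(3,1)–R(4,1)≠ B(3,1)–B(4,2)= R(3,2)–B(3,3)≠ R(3,2)–B(4,2)≠ R(3,2)–R(4,3)= R(3,2)–R(4,1)= B(3,3)–B(3,4)= B(3,3)–R(4,3)≠ B(3,3)–B(4,2)= B(3,4)–R(3,5)≠ B(3,4)–B(4,5)= B(3,4)–R(4,3)≠ R(3,5)–B(3,6)≠ R(3,5)–B(4,5)≠ R(3,5)–B(4,6)≠ B(3,6)–B(4,6)= B(3,6)–B(4,5)=  → 10/18 unlike.
Row 4: R(4,1)–B(4,2)≠ R(4,1)–R(5,1)= R(4,1)–R(5,2)= B(4,2)–R(4,3)≠ B(4,2)–R(5,2)≠ B(4,2)–B(5,3)= B(4,2)–R(5,1)≠ R(4,3)–B(5,3)≠ R(4,3)–B(5,4)≠ R(4,3)–R(5,2)= B(4,5)–B(4,6)= B(4,5)–B(5,5)= B(4,5)–R(5,6)≠ B(4,5)–B(5,4)= B(4,6)–R(5,6)≠ B(4,6)–B(5,5)=  → 8/16 unlike.
Row 5: R(5,1)–R(5,2)= R(5,2)–B(5,3)≠ B(5,3)–B(5,4)= B(5,4)–B(5,5)= B(5,5)–R(5,6)≠  → 2/5 unlike.
Total adjacent occupied pairs: 64; unlike-type pairs: 33.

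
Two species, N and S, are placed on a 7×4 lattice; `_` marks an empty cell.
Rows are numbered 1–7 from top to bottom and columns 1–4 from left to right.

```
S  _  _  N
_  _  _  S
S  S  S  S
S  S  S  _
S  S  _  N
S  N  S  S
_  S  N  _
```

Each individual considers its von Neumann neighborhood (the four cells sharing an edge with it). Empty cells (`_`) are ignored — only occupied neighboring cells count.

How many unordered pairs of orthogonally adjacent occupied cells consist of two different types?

Scan each occupied cell's neighbors to the right and below so each pair is counted once.
Row 1: N(1,4)–S(2,4)≠  → 1/1 unlike.
Row 2: S(2,4)–S(3,4)=  → 0/1 unlike.
Row 3: S(3,1)–S(3,2)= S(3,1)–S(4,1)= S(3,2)–S(3,3)= S(3,2)–S(4,2)= S(3,3)–S(3,4)= S(3,3)–S(4,3)=  → 0/6 unlike.
Row 4: S(4,1)–S(4,2)= S(4,1)–S(5,1)= S(4,2)–S(4,3)= S(4,2)–S(5,2)=  → 0/4 unlike.
Row 5: S(5,1)–S(5,2)= S(5,1)–S(6,1)= S(5,2)–N(6,2)≠ N(5,4)–S(6,4)≠  → 2/4 unlike.
Row 6: S(6,1)–N(6,2)≠ N(6,2)–S(6,3)≠ N(6,2)–S(7,2)≠ S(6,3)–S(6,4)= S(6,3)–N(7,3)≠  → 4/5 unlike.
Row 7: S(7,2)–N(7,3)≠  → 1/1 unlike.
Total adjacent occupied pairs: 22; unlike-type pairs: 8.

8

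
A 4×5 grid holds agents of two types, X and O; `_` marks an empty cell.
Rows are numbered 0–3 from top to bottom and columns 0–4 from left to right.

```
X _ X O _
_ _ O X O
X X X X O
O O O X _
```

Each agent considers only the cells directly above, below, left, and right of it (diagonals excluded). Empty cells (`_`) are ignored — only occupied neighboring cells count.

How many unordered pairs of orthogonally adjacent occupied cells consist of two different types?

Scan each occupied cell's neighbors to the right and below so each pair is counted once.
Row 0: X(0,2)–O(0,3)≠ X(0,2)–O(1,2)≠ O(0,3)–X(1,3)≠  → 3/3 unlike.
Row 1: O(1,2)–X(1,3)≠ O(1,2)–X(2,2)≠ X(1,3)–O(1,4)≠ X(1,3)–X(2,3)= O(1,4)–O(2,4)=  → 3/5 unlike.
Row 2: X(2,0)–X(2,1)= X(2,0)–O(3,0)≠ X(2,1)–X(2,2)= X(2,1)–O(3,1)≠ X(2,2)–X(2,3)= X(2,2)–O(3,2)≠ X(2,3)–O(2,4)≠ X(2,3)–X(3,3)=  → 4/8 unlike.
Row 3: O(3,0)–O(3,1)= O(3,1)–O(3,2)= O(3,2)–X(3,3)≠  → 1/3 unlike.
Total adjacent occupied pairs: 19; unlike-type pairs: 11.

11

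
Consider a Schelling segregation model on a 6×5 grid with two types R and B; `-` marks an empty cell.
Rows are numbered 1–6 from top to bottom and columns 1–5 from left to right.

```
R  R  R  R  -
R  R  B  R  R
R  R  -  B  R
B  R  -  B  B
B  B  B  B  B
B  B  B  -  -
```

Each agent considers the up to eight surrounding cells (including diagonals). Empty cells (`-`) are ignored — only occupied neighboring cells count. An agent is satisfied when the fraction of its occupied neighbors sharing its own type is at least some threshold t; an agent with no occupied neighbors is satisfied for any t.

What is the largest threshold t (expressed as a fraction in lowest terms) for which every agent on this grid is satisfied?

Row 1: (1,1)R 3/3 · (1,2)R 4/5 · (1,3)R 4/5 · (1,4)R 3/4
Row 2: (2,1)R 5/5 · (2,2)R 6/7 · (2,3)B 1/7 · (2,4)R 4/6 · (2,5)R 3/4
Row 3: (3,1)R 4/5 · (3,2)R 4/6 · (3,4)B 3/6 · (3,5)R 2/5
Row 4: (4,1)B 2/5 · (4,2)R 2/6 · (4,4)B 5/6 · (4,5)B 4/5
Row 5: (5,1)B 4/5 · (5,2)B 6/7 · (5,3)B 5/6 · (5,4)B 5/5 · (5,5)B 3/3
Row 6: (6,1)B 3/3 · (6,2)B 5/5 · (6,3)B 4/4
The smallest same-type fraction is 1/7 at (2,3), which reduces to 1/7. Any threshold above that leaves this agent unsatisfied.

1/7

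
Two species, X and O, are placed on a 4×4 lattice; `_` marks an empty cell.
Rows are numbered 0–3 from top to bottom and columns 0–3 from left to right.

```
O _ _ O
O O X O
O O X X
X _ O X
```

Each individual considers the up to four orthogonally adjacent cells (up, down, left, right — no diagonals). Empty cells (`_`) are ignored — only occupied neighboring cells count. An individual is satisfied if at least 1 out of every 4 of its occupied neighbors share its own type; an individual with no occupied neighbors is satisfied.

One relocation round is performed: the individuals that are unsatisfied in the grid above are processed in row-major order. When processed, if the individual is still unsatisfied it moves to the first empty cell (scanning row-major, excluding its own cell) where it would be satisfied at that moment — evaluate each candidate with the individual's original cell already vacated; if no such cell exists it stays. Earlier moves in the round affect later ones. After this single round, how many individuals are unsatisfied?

Initially unsatisfied (in order): (3,0), (3,2).
  (3,0) → (0,2).
  (3,2) → (0,1).
Resulting grid:
O O X O
O O X O
O O X X
_ _ _ X
All satisfied now.

0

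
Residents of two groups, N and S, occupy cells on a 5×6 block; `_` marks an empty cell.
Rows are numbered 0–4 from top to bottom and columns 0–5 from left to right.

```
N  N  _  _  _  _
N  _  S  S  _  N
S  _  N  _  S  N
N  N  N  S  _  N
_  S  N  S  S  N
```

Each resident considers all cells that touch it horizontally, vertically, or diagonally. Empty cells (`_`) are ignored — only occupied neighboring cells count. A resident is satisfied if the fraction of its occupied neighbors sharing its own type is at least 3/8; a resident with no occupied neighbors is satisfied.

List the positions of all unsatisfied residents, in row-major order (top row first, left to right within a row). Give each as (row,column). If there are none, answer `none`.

(1,2), (2,0), (3,0), (4,1)

Row 0: (0,0)N 2/2 ok · (0,1)N 2/3 ok
Row 1: (1,0)N 2/3 ok · (1,2)S 1/3 unhappy · (1,3)S 2/3 ok · (1,5)N 1/2 ok
Row 2: (2,0)S 0/3 unhappy · (2,2)N 2/5 ok · (2,4)S 2/5 ok · (2,5)N 2/3 ok
Row 3: (3,0)N 1/3 unhappy · (3,1)N 4/6 ok · (3,2)N 3/6 ok · (3,3)S 3/6 ok · (3,5)N 2/4 ok
Row 4: (4,1)S 0/4 unhappy · (4,2)N 2/5 ok · (4,3)S 2/4 ok · (4,4)S 2/4 ok · (4,5)N 1/2 ok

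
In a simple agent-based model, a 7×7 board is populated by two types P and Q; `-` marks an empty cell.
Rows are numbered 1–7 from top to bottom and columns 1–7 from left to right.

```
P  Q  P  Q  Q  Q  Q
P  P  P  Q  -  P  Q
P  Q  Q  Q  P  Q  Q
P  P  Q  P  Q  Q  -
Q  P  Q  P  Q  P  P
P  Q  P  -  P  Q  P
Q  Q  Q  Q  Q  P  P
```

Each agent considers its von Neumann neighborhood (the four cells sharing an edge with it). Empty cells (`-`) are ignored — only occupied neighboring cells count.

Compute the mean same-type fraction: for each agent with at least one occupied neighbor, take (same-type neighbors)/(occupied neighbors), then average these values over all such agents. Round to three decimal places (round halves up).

Row 1: (1,1)P 1/2 · (1,2)Q 0/3 · (1,3)P 1/3 · (1,4)Q 2/3 · (1,5)Q 2/2 · (1,6)Q 2/3 · (1,7)Q 2/2
Row 2: (2,1)P 3/3 · (2,2)P 2/4 · (2,3)P 2/4 · (2,4)Q 2/3 · (2,6)P 0/3 · (2,7)Q 2/3
Row 3: (3,1)P 2/3 · (3,2)Q 1/4 · (3,3)Q 3/4 · (3,4)Q 2/4 · (3,5)P 0/3 · (3,6)Q 2/4 · (3,7)Q 2/2
Row 4: (4,1)P 2/3 · (4,2)P 2/4 · (4,3)Q 2/4 · (4,4)P 1/4 · (4,5)Q 2/4 · (4,6)Q 2/3
Row 5: (5,1)Q 0/3 · (5,2)P 1/4 · (5,3)Q 1/4 · (5,4)P 1/3 · (5,5)Q 1/4 · (5,6)P 1/4 · (5,7)P 2/2
Row 6: (6,1)P 0/3 · (6,2)Q 1/4 · (6,3)P 0/3 · (6,5)P 0/3 · (6,6)Q 0/4 · (6,7)P 2/3
Row 7: (7,1)Q 1/2 · (7,2)Q 3/3 · (7,3)Q 2/3 · (7,4)Q 2/2 · (7,5)Q 1/3 · (7,6)P 1/3 · (7,7)P 2/2
Sum over 46 agents: 1/2 + 0/3 + 1/3 + 2/3 + 2/2 + 2/3 + 2/2 + 3/3 + 2/4 + 2/4 + 2/3 + 0/3 + 2/3 + 2/3 + 1/4 + 3/4 + 2/4 + 0/3 + 2/4 + 2/2 + 2/3 + 2/4 + 2/4 + 1/4 + 2/4 + 2/3 + 0/3 + 1/4 + 1/4 + 1/3 + 1/4 + 1/4 + 2/2 + 0/3 + 1/4 + 0/3 + 0/3 + 0/4 + 2/3 + 1/2 + 3/3 + 2/3 + 2/2 + 1/3 + 1/3 + 2/2 = 67/3; mean = 67/3 ÷ 46 = 67/138 = 0.485507… → 0.486.

0.486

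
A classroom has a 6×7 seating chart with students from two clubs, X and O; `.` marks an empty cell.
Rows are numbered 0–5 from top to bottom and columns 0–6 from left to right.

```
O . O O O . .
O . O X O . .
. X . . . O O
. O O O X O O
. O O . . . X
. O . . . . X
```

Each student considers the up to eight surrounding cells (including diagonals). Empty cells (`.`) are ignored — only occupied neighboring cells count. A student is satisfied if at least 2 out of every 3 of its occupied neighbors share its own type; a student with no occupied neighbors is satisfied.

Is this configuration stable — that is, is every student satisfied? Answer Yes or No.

No

Row 0: (0,0)O 1/1 satisfied · (0,2)O 2/3 satisfied · (0,3)O 4/5 satisfied · (0,4)O 2/3 satisfied
Row 1: (1,0)O 1/2 not · (1,2)O 2/4 not · (1,3)X 0/5 not · (1,4)O 3/4 satisfied
Row 2: (2,1)X 0/4 not · (2,5)O 4/5 satisfied · (2,6)O 3/3 satisfied
Row 3: (3,1)O 3/4 satisfied · (3,2)O 4/5 satisfied · (3,3)O 2/3 satisfied · (3,4)X 0/3 not · (3,5)O 3/5 not · (3,6)O 3/4 satisfied
Row 4: (4,1)O 4/4 satisfied · (4,2)O 5/5 satisfied · (4,6)X 1/3 not
Row 5: (5,1)O 2/2 satisfied · (5,6)X 1/1 satisfied
For instance (1,0) has only 1/2 same-type neighbors, below 2/3.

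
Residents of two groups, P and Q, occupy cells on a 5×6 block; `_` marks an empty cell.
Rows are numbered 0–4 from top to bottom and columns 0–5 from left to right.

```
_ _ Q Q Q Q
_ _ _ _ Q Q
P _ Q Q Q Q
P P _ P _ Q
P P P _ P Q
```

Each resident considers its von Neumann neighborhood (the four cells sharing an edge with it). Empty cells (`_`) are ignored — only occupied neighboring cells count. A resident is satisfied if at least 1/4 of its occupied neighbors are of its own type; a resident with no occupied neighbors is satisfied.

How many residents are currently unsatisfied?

2

(0,2)Q 1/1 ✓
(0,3)Q 2/2 ✓
(0,4)Q 3/3 ✓
(0,5)Q 2/2 ✓
(1,4)Q 3/3 ✓
(1,5)Q 3/3 ✓
(2,0)P 1/1 ✓
(2,2)Q 1/1 ✓
(2,3)Q 2/3 ✓
(2,4)Q 3/3 ✓
(2,5)Q 3/3 ✓
(3,0)P 3/3 ✓
(3,1)P 2/2 ✓
(3,3)P 0/1 ✗
(3,5)Q 2/2 ✓
(4,0)P 2/2 ✓
(4,1)P 3/3 ✓
(4,2)P 1/1 ✓
(4,4)P 0/1 ✗
(4,5)Q 1/2 ✓
Unsatisfied: (3,3), (4,4) — 2 in total.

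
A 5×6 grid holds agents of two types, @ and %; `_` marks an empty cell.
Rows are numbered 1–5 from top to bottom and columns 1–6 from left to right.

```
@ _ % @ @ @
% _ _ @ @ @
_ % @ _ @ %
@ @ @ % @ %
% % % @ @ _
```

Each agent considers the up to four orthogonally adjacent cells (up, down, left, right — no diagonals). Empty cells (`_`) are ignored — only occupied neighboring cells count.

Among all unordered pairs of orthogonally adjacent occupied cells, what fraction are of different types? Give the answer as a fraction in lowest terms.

Scan each occupied cell's neighbors to the right and below so each pair is counted once.
Row 1: @(1,1)–%(2,1)≠ %(1,3)–@(1,4)≠ @(1,4)–@(1,5)= @(1,4)–@(2,4)= @(1,5)–@(1,6)= @(1,5)–@(2,5)= @(1,6)–@(2,6)=  → 2/7 unlike.
Row 2: @(2,4)–@(2,5)= @(2,5)–@(2,6)= @(2,5)–@(3,5)= @(2,6)–%(3,6)≠  → 1/4 unlike.
Row 3: %(3,2)–@(3,3)≠ %(3,2)–@(4,2)≠ @(3,3)–@(4,3)= @(3,5)–%(3,6)≠ @(3,5)–@(4,5)= %(3,6)–%(4,6)=  → 3/6 unlike.
Row 4: @(4,1)–@(4,2)= @(4,1)–%(5,1)≠ @(4,2)–@(4,3)= @(4,2)–%(5,2)≠ @(4,3)–%(4,4)≠ @(4,3)–%(5,3)≠ %(4,4)–@(4,5)≠ %(4,4)–@(5,4)≠ @(4,5)–%(4,6)≠ @(4,5)–@(5,5)=  → 7/10 unlike.
Row 5: %(5,1)–%(5,2)= %(5,2)–%(5,3)= %(5,3)–@(5,4)≠ @(5,4)–@(5,5)=  → 1/4 unlike.
Total adjacent occupied pairs: 31; unlike-type pairs: 14.
14/31 is already in lowest terms.

14/31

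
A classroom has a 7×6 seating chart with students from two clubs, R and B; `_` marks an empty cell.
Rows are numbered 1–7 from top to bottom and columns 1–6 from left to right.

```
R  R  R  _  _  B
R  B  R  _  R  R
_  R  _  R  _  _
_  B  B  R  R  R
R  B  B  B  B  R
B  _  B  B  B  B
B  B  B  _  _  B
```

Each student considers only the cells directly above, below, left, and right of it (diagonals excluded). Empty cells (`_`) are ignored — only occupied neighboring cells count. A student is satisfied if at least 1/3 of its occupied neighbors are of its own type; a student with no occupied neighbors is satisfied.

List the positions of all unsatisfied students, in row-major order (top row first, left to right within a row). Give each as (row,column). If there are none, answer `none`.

(1,1)R 2/2 ok
(1,2)R 2/3 ok
(1,3)R 2/2 ok
(1,6)B 0/1 unhappy
(2,1)R 1/2 ok
(2,2)B 0/4 unhappy
(2,3)R 1/2 ok
(2,5)R 1/1 ok
(2,6)R 1/2 ok
(3,2)R 0/2 unhappy
(3,4)R 1/1 ok
(4,2)B 2/3 ok
(4,3)B 2/3 ok
(4,4)R 2/4 ok
(4,5)R 2/3 ok
(4,6)R 2/2 ok
(5,1)R 0/2 unhappy
(5,2)B 2/3 ok
(5,3)B 4/4 ok
(5,4)B 3/4 ok
(5,5)B 2/4 ok
(5,6)R 1/3 ok
(6,1)B 1/2 ok
(6,3)B 3/3 ok
(6,4)B 3/3 ok
(6,5)B 3/3 ok
(6,6)B 2/3 ok
(7,1)B 2/2 ok
(7,2)B 2/2 ok
(7,3)B 2/2 ok
(7,6)B 1/1 ok

(1,6), (2,2), (3,2), (5,1)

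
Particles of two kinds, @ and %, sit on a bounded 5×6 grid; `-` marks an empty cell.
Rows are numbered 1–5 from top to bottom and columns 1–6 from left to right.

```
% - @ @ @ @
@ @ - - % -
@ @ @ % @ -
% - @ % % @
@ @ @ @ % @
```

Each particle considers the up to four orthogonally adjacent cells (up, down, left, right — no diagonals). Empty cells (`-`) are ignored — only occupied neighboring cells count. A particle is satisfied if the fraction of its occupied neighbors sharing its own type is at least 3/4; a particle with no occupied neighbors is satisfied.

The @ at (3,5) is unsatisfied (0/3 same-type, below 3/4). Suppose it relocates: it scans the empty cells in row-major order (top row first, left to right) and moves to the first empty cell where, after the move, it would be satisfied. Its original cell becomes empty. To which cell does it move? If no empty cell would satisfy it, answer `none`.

Vacating (3,5). Empty cells in order:
  (1,2): 2/3 same-type → still unsatisfied.
  (2,3): 3/3 same-type → satisfied — stop here.

(2,3)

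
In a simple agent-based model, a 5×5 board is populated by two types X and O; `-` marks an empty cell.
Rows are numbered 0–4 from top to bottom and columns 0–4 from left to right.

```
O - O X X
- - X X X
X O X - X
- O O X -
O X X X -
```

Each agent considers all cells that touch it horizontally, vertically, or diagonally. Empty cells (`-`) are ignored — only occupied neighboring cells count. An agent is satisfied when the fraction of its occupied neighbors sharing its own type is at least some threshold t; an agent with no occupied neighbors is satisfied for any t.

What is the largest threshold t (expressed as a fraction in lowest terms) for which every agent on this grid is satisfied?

(0,0)O — no occupied neighbors
(0,2)O 0/3
(0,3)X 4/5
(0,4)X 3/3
(1,2)X 3/5
(1,3)X 6/7
(1,4)X 4/4
(2,0)X 0/2
(2,1)O 2/5
(2,2)X 3/6
(2,4)X 3/3
(3,1)O 3/7
(3,2)O 2/7
(3,3)X 4/5
(4,0)O 1/2
(4,1)X 1/4
(4,2)X 3/5
(4,3)X 2/3
The smallest same-type fraction is 0/3 at (0,2), which reduces to 0/1. Any threshold above that leaves this agent unsatisfied.

0/1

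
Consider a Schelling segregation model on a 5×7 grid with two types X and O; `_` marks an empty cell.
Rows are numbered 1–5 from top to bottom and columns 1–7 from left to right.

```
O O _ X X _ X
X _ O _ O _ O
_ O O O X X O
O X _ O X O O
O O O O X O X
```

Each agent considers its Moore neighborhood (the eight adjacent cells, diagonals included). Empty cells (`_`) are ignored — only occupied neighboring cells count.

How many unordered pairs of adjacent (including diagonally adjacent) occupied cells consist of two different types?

34

Scan each occupied cell's neighbors to the right and below (and the two forward diagonals) so each pair is counted once.
Row 1: O(1,1)–O(1,2)= O(1,1)–X(2,1)≠ O(1,2)–O(2,3)= O(1,2)–X(2,1)≠ X(1,4)–X(1,5)= X(1,4)–O(2,5)≠ X(1,4)–O(2,3)≠ X(1,5)–O(2,5)≠ X(1,7)–O(2,7)≠  → 6/9 unlike.
Row 2: X(2,1)–O(3,2)≠ O(2,3)–O(3,3)= O(2,3)–O(3,4)= O(2,3)–O(3,2)= O(2,5)–X(3,5)≠ O(2,5)–X(3,6)≠ O(2,5)–O(3,4)= O(2,7)–O(3,7)= O(2,7)–X(3,6)≠  → 4/9 unlike.
Row 3: O(3,2)–O(3,3)= O(3,2)–X(4,2)≠ O(3,2)–O(4,1)= O(3,3)–O(3,4)= O(3,3)–O(4,4)= O(3,3)–X(4,2)≠ O(3,4)–X(3,5)≠ O(3,4)–O(4,4)= O(3,4)–X(4,5)≠ X(3,5)–X(3,6)= X(3,5)–X(4,5)= X(3,5)–O(4,6)≠ X(3,5)–O(4,4)≠ X(3,6)–O(3,7)≠ X(3,6)–O(4,6)≠ X(3,6)–O(4,7)≠ X(3,6)–X(4,5)= O(3,7)–O(4,7)= O(3,7)–O(4,6)=  → 9/19 unlike.
Row 4: O(4,1)–X(4,2)≠ O(4,1)–O(5,1)= O(4,1)–O(5,2)= X(4,2)–O(5,2)≠ X(4,2)–O(5,3)≠ X(4,2)–O(5,1)≠ O(4,4)–X(4,5)≠ O(4,4)–O(5,4)= O(4,4)–X(5,5)≠ O(4,4)–O(5,3)= X(4,5)–O(4,6)≠ X(4,5)–X(5,5)= X(4,5)–O(5,6)≠ X(4,5)–O(5,4)≠ O(4,6)–O(4,7)= O(4,6)–O(5,6)= O(4,6)–X(5,7)≠ O(4,6)–X(5,5)≠ O(4,7)–X(5,7)≠ O(4,7)–O(5,6)=  → 12/20 unlike.
Row 5: O(5,1)–O(5,2)= O(5,2)–O(5,3)= O(5,3)–O(5,4)= O(5,4)–X(5,5)≠ X(5,5)–O(5,6)≠ O(5,6)–X(5,7)≠  → 3/6 unlike.
Total adjacent occupied pairs: 63; unlike-type pairs: 34.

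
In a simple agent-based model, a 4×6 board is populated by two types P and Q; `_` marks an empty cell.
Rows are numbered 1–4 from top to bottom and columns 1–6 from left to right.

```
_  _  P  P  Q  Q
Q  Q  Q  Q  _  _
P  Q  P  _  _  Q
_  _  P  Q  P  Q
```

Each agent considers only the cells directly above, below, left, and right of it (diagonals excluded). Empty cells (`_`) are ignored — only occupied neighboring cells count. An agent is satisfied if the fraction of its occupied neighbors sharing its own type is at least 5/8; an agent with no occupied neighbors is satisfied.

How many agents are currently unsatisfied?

(1,3)P 1/2 ✗
(1,4)P 1/3 ✗
(1,5)Q 1/2 ✗
(1,6)Q 1/1 ✓
(2,1)Q 1/2 ✗
(2,2)Q 3/3 ✓
(2,3)Q 2/4 ✗
(2,4)Q 1/2 ✗
(3,1)P 0/2 ✗
(3,2)Q 1/3 ✗
(3,3)P 1/3 ✗
(3,6)Q 1/1 ✓
(4,3)P 1/2 ✗
(4,4)Q 0/2 ✗
(4,5)P 0/2 ✗
(4,6)Q 1/2 ✗
Unsatisfied: (1,3), (1,4), (1,5), (2,1), (2,3), (2,4), (3,1), (3,2), (3,3), (4,3), (4,4), (4,5), (4,6) — 13 in total.

13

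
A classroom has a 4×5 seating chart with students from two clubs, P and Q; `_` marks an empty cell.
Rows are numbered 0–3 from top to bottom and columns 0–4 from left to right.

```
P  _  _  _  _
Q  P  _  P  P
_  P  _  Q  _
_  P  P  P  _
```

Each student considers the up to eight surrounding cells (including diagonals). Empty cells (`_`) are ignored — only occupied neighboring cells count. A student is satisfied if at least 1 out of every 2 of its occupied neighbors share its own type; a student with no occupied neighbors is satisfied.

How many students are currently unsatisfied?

2

(0,0)P 1/2 ok
(1,0)Q 0/3 unhappy
(1,1)P 2/3 ok
(1,3)P 1/2 ok
(1,4)P 1/2 ok
(2,1)P 3/4 ok
(2,3)Q 0/4 unhappy
(3,1)P 2/2 ok
(3,2)P 3/4 ok
(3,3)P 1/2 ok
Unsatisfied: (1,0), (2,3) — 2 in total.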